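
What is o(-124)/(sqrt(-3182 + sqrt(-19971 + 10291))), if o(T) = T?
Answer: -62*sqrt(2)/sqrt(-1591 + 22*I*sqrt(5)) ≈ -0.033964 + 2.1974*I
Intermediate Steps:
o(-124)/(sqrt(-3182 + sqrt(-19971 + 10291))) = -124/sqrt(-3182 + sqrt(-19971 + 10291)) = -124/sqrt(-3182 + sqrt(-9680)) = -124/sqrt(-3182 + 44*I*sqrt(5))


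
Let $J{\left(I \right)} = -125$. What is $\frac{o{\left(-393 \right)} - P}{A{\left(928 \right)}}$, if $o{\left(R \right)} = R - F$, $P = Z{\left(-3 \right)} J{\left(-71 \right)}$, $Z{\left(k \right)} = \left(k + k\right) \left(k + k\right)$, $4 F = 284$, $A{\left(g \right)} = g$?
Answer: $\frac{1009}{232} \approx 4.3491$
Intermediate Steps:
$F = 71$ ($F = \frac{1}{4} \cdot 284 = 71$)
$Z{\left(k \right)} = 4 k^{2}$ ($Z{\left(k \right)} = 2 k 2 k = 4 k^{2}$)
$P = -4500$ ($P = 4 \left(-3\right)^{2} \left(-125\right) = 4 \cdot 9 \left(-125\right) = 36 \left(-125\right) = -4500$)
$o{\left(R \right)} = -71 + R$ ($o{\left(R \right)} = R - 71 = -71 + R$)
$\frac{o{\left(-393 \right)} - P}{A{\left(928 \right)}} = \frac{\left(-71 - 393\right) - -4500}{928} = \left(-464 + 4500\right) \frac{1}{928} = 4036 \cdot \frac{1}{928} = \frac{1009}{232}$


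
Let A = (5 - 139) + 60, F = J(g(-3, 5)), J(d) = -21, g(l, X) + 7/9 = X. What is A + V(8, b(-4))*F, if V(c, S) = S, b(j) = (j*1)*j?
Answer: -410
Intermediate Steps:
b(j) = j² (b(j) = j*j = j²)
g(l, X) = -7/9 + X
F = -21
A = -74 (A = -134 + 60 = -74)
A + V(8, b(-4))*F = -74 + (-4)²*(-21) = -74 + 16*(-21) = -74 - 336 = -410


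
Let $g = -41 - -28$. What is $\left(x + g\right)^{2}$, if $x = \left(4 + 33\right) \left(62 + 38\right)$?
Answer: $13593969$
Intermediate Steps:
$x = 3700$ ($x = 37 \cdot 100 = 3700$)
$g = -13$ ($g = -41 + 28 = -13$)
$\left(x + g\right)^{2} = \left(3700 - 13\right)^{2} = 3687^{2} = 13593969$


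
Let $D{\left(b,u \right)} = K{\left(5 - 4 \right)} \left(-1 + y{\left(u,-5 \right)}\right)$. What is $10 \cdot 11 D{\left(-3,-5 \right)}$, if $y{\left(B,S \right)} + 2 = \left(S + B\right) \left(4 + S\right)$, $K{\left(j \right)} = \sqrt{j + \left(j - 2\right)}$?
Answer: $0$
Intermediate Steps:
$K{\left(j \right)} = \sqrt{-2 + 2 j}$ ($K{\left(j \right)} = \sqrt{j + \left(-2 + j\right)} = \sqrt{-2 + 2 j}$)
$y{\left(B,S \right)} = -2 + \left(4 + S\right) \left(B + S\right)$ ($y{\left(B,S \right)} = -2 + \left(S + B\right) \left(4 + S\right) = -2 + \left(B + S\right) \left(4 + S\right) = -2 + \left(4 + S\right) \left(B + S\right)$)
$D{\left(b,u \right)} = 0$ ($D{\left(b,u \right)} = \sqrt{-2 + 2 \left(5 - 4\right)} \left(-1 + \left(-2 + \left(-5\right)^{2} + 4 u + 4 \left(-5\right) + u \left(-5\right)\right)\right) = \sqrt{-2 + 2 \cdot 1} \left(-1 - \left(-3 + u\right)\right) = \sqrt{-2 + 2} \left(-1 - \left(-3 + u\right)\right) = \sqrt{0} \left(2 - u\right) = 0 \left(2 - u\right) = 0$)
$10 \cdot 11 D{\left(-3,-5 \right)} = 10 \cdot 11 \cdot 0 = 110 \cdot 0 = 0$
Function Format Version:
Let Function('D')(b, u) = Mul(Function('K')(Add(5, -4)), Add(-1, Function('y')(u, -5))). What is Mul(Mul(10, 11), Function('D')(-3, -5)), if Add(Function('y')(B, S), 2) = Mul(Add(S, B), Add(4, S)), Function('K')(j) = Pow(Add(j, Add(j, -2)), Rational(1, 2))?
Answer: 0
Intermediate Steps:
Function('K')(j) = Pow(Add(-2, Mul(2, j)), Rational(1, 2)) (Function('K')(j) = Pow(Add(j, Add(-2, j)), Rational(1, 2)) = Pow(Add(-2, Mul(2, j)), Rational(1, 2)))
Function('y')(B, S) = Add(-2, Mul(Add(4, S), Add(B, S))) (Function('y')(B, S) = Add(-2, Mul(Add(S, B), Add(4, S))) = Add(-2, Mul(Add(B, S), Add(4, S))) = Add(-2, Mul(Add(4, S), Add(B, S))))
Function('D')(b, u) = 0 (Function('D')(b, u) = Mul(Pow(Add(-2, Mul(2, Add(5, -4))), Rational(1, 2)), Add(-1, Add(-2, Pow(-5, 2), Mul(4, u), Mul(4, -5), Mul(u, -5)))) = Mul(Pow(Add(-2, Mul(2, 1)), Rational(1, 2)), Add(-1, Add(-2, 25, Mul(4, u), -20, Mul(-5, u)))) = Mul(Pow(Add(-2, 2), Rational(1, 2)), Add(-1, Add(3, Mul(-1, u)))) = Mul(Pow(0, Rational(1, 2)), Add(2, Mul(-1, u))) = Mul(0, Add(2, Mul(-1, u))) = 0)
Mul(Mul(10, 11), Function('D')(-3, -5)) = Mul(Mul(10, 11), 0) = Mul(110, 0) = 0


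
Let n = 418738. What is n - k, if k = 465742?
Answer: -47004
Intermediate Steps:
n - k = 418738 - 1*465742 = 418738 - 465742 = -47004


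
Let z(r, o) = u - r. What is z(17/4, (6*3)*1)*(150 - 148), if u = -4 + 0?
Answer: -33/2 ≈ -16.500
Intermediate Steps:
u = -4
z(r, o) = -4 - r
z(17/4, (6*3)*1)*(150 - 148) = (-4 - 17/4)*(150 - 148) = (-4 - 17/4)*2 = -33/4*2 = -33/2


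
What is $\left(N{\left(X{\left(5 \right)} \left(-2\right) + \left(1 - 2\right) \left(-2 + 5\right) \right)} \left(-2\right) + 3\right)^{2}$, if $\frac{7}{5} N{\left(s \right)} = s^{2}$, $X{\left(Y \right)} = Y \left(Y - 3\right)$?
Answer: $\frac{27762361}{49} \approx 5.6658 \cdot 10^{5}$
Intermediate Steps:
$X{\left(Y \right)} = Y \left(-3 + Y\right)$
$N{\left(s \right)} = \frac{5 s^{2}}{7}$
$\left(N{\left(X{\left(5 \right)} \left(-2\right) + \left(1 - 2\right) \left(-2 + 5\right) \right)} \left(-2\right) + 3\right)^{2} = \left(\frac{5 \left(5 \left(-3 + 5\right) \left(-2\right) + \left(1 - 2\right) \left(-2 + 5\right)\right)^{2}}{7} \left(-2\right) + 3\right)^{2} = \left(\frac{5 \left(5 \cdot 2 \left(-2\right) - 3\right)^{2}}{7} \left(-2\right) + 3\right)^{2} = \left(\frac{5 \left(10 \left(-2\right) - 3\right)^{2}}{7} \left(-2\right) + 3\right)^{2} = \left(\frac{5 \left(-20 - 3\right)^{2}}{7} \left(-2\right) + 3\right)^{2} = \left(\frac{5 \left(-23\right)^{2}}{7} \left(-2\right) + 3\right)^{2} = \left(\frac{5}{7} \cdot 529 \left(-2\right) + 3\right)^{2} = \left(\frac{2645}{7} \left(-2\right) + 3\right)^{2} = \left(- \frac{5290}{7} + 3\right)^{2} = \left(- \frac{5269}{7}\right)^{2} = \frac{27762361}{49}$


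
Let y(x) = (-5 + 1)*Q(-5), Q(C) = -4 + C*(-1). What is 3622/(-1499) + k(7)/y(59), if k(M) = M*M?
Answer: -87939/5996 ≈ -14.666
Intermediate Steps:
Q(C) = -4 - C
k(M) = M**2
y(x) = -4 (y(x) = (-5 + 1)*(-4 - 1*(-5)) = -4*(-4 + 5) = -4*1 = -4)
3622/(-1499) + k(7)/y(59) = 3622/(-1499) + 7**2/(-4) = 3622*(-1/1499) + 49*(-1/4) = -3622/1499 - 49/4 = -87939/5996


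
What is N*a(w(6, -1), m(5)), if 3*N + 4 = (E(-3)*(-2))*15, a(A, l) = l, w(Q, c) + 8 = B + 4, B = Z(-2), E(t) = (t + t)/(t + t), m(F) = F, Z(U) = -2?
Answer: -170/3 ≈ -56.667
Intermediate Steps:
E(t) = 1 (E(t) = (2*t)/((2*t)) = (2*t)*(1/(2*t)) = 1)
B = -2
w(Q, c) = -6 (w(Q, c) = -8 + (-2 + 4) = -8 + 2 = -6)
N = -34/3 (N = -4/3 + ((1*(-2))*15)/3 = -4/3 + (-2*15)/3 = -4/3 + (⅓)*(-30) = -4/3 - 10 = -34/3 ≈ -11.333)
N*a(w(6, -1), m(5)) = -34/3*5 = -170/3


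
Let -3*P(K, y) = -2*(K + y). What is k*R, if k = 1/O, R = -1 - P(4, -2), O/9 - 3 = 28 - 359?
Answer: 7/8856 ≈ 0.00079042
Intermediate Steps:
P(K, y) = 2*K/3 + 2*y/3 (P(K, y) = -(-2)*(K + y)/3 = -(-2*K - 2*y)/3 = 2*K/3 + 2*y/3)
O = -2952 (O = 27 + 9*(28 - 359) = 27 + 9*(-331) = 27 - 2979 = -2952)
R = -7/3 (R = -1 - ((⅔)*4 + (⅔)*(-2)) = -1 - (8/3 - 4/3) = -1 - 1*4/3 = -1 - 4/3 = -7/3 ≈ -2.3333)
k = -1/2952 (k = 1/(-2952) = -1/2952 ≈ -0.00033875)
k*R = -1/2952*(-7/3) = 7/8856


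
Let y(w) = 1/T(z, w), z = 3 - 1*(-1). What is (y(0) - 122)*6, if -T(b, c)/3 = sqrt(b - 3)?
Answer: -734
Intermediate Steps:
z = 4 (z = 3 + 1 = 4)
T(b, c) = -3*sqrt(-3 + b) (T(b, c) = -3*sqrt(b - 3) = -3*sqrt(-3 + b))
y(w) = -1/3 (y(w) = 1/(-3*sqrt(-3 + 4)) = 1/(-3*sqrt(1)) = 1/(-3*1) = 1/(-3) = -1/3)
(y(0) - 122)*6 = (-1/3 - 122)*6 = -367/3*6 = -734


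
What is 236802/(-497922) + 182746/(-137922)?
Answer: -10304454938/5722866507 ≈ -1.8006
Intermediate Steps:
236802/(-497922) + 182746/(-137922) = 236802*(-1/497922) + 182746*(-1/137922) = -39467/82987 - 91373/68961 = -10304454938/5722866507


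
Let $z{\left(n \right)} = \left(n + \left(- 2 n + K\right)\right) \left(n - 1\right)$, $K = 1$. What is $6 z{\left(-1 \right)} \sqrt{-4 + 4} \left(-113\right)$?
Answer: $0$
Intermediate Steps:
$z{\left(n \right)} = \left(1 - n\right) \left(-1 + n\right)$ ($z{\left(n \right)} = \left(n - \left(-1 + 2 n\right)\right) \left(n - 1\right) = \left(n - \left(-1 + 2 n\right)\right) \left(n + \left(-4 + 3\right)\right) = \left(1 - n\right) \left(n - 1\right) = \left(1 - n\right) \left(-1 + n\right)$)
$6 z{\left(-1 \right)} \sqrt{-4 + 4} \left(-113\right) = 6 \left(-1 - \left(-1\right)^{2} + 2 \left(-1\right)\right) \sqrt{-4 + 4} \left(-113\right) = 6 \left(-1 - 1 - 2\right) \sqrt{0} \left(-113\right) = 6 \left(-1 - 1 - 2\right) 0 \left(-113\right) = 6 \left(-4\right) 0 \left(-113\right) = \left(-24\right) 0 \left(-113\right) = 0 \left(-113\right) = 0$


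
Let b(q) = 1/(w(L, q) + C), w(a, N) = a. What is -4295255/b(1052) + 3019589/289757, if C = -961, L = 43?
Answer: 1142524629405719/289757 ≈ 3.9430e+9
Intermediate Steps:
b(q) = -1/918 (b(q) = 1/(43 - 961) = 1/(-918) = -1/918)
-4295255/b(1052) + 3019589/289757 = -4295255/(-1/918) + 3019589/289757 = -4295255*(-918) + 3019589*(1/289757) = 3943044090 + 3019589/289757 = 1142524629405719/289757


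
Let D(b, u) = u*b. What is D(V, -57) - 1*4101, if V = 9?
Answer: -4614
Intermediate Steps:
D(b, u) = b*u
D(V, -57) - 1*4101 = 9*(-57) - 1*4101 = -513 - 4101 = -4614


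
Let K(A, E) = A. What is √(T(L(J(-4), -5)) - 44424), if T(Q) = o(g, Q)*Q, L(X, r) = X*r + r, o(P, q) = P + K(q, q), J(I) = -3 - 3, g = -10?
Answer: I*√44049 ≈ 209.88*I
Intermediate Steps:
J(I) = -6
o(P, q) = P + q
L(X, r) = r + X*r
T(Q) = Q*(-10 + Q) (T(Q) = (-10 + Q)*Q = Q*(-10 + Q))
√(T(L(J(-4), -5)) - 44424) = √((-5*(1 - 6))*(-10 - 5*(1 - 6)) - 44424) = √((-5*(-5))*(-10 - 5*(-5)) - 44424) = √(25*(-10 + 25) - 44424) = √(25*15 - 44424) = √(375 - 44424) = √(-44049) = I*√44049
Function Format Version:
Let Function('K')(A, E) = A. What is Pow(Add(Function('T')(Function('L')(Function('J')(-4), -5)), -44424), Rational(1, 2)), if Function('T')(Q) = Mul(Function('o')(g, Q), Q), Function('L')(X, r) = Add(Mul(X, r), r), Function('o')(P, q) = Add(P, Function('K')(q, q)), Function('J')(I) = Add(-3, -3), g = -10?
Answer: Mul(I, Pow(44049, Rational(1, 2))) ≈ Mul(209.88, I)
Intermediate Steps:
Function('J')(I) = -6
Function('o')(P, q) = Add(P, q)
Function('L')(X, r) = Add(r, Mul(X, r))
Function('T')(Q) = Mul(Q, Add(-10, Q)) (Function('T')(Q) = Mul(Add(-10, Q), Q) = Mul(Q, Add(-10, Q)))
Pow(Add(Function('T')(Function('L')(Function('J')(-4), -5)), -44424), Rational(1, 2)) = Pow(Add(Mul(Mul(-5, Add(1, -6)), Add(-10, Mul(-5, Add(1, -6)))), -44424), Rational(1, 2)) = Pow(Add(Mul(Mul(-5, -5), Add(-10, Mul(-5, -5))), -44424), Rational(1, 2)) = Pow(Add(Mul(25, Add(-10, 25)), -44424), Rational(1, 2)) = Pow(Add(Mul(25, 15), -44424), Rational(1, 2)) = Pow(Add(375, -44424), Rational(1, 2)) = Pow(-44049, Rational(1, 2)) = Mul(I, Pow(44049, Rational(1, 2)))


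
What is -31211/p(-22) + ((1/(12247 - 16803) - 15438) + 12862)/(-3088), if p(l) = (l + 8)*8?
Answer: 27526235787/98482496 ≈ 279.50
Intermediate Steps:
p(l) = 64 + 8*l (p(l) = (8 + l)*8 = 64 + 8*l)
-31211/p(-22) + ((1/(12247 - 16803) - 15438) + 12862)/(-3088) = -31211/(64 + 8*(-22)) + ((1/(12247 - 16803) - 15438) + 12862)/(-3088) = -31211/(64 - 176) + ((1/(-4556) - 15438) + 12862)*(-1/3088) = -31211/(-112) + ((-1/4556 - 15438) + 12862)*(-1/3088) = -31211*(-1/112) + (-70335529/4556 + 12862)*(-1/3088) = 31211/112 - 11736257/4556*(-1/3088) = 31211/112 + 11736257/14068928 = 27526235787/98482496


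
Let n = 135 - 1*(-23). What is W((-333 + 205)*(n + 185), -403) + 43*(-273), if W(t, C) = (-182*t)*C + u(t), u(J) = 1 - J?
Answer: -3220150618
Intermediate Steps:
n = 158 (n = 135 + 23 = 158)
W(t, C) = 1 - t - 182*C*t (W(t, C) = (-182*t)*C + (1 - t) = -182*C*t + (1 - t) = 1 - t - 182*C*t)
W((-333 + 205)*(n + 185), -403) + 43*(-273) = (1 - (-333 + 205)*(158 + 185) - 182*(-403)*(-333 + 205)*(158 + 185)) + 43*(-273) = (1 - (-128)*343 - 182*(-403)*(-128*343)) - 11739 = (1 - 1*(-43904) - 182*(-403)*(-43904)) - 11739 = (1 + 43904 - 3220182784) - 11739 = -3220138879 - 11739 = -3220150618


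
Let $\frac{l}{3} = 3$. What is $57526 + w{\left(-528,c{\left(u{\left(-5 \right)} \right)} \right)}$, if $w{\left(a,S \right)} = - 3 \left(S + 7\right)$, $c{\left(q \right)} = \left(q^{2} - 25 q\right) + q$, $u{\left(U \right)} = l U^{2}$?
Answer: $-78170$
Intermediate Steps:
$l = 9$ ($l = 3 \cdot 3 = 9$)
$u{\left(U \right)} = 9 U^{2}$
$c{\left(q \right)} = q^{2} - 24 q$
$w{\left(a,S \right)} = -21 - 3 S$ ($w{\left(a,S \right)} = - 3 \left(7 + S\right) = -21 - 3 S$)
$57526 + w{\left(-528,c{\left(u{\left(-5 \right)} \right)} \right)} = 57526 - \left(21 + 3 \cdot 9 \left(-5\right)^{2} \left(-24 + 9 \left(-5\right)^{2}\right)\right) = 57526 - \left(21 + 3 \cdot 9 \cdot 25 \left(-24 + 9 \cdot 25\right)\right) = 57526 - \left(21 + 3 \cdot 225 \left(-24 + 225\right)\right) = 57526 - \left(21 + 3 \cdot 225 \cdot 201\right) = 57526 - 135696 = -78170$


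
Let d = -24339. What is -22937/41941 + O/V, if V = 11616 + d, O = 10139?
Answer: -717067250/533615343 ≈ -1.3438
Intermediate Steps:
V = -12723 (V = 11616 - 24339 = -12723)
-22937/41941 + O/V = -22937/41941 + 10139/(-12723) = -22937*1/41941 + 10139*(-1/12723) = -22937/41941 - 10139/12723 = -717067250/533615343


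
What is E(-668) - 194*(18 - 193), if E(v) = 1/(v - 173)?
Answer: 28551949/841 ≈ 33950.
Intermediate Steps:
E(v) = 1/(-173 + v)
E(-668) - 194*(18 - 193) = 1/(-173 - 668) - 194*(18 - 193) = 1/(-841) - 194*(-175) = -1/841 - 1*(-33950) = -1/841 + 33950 = 28551949/841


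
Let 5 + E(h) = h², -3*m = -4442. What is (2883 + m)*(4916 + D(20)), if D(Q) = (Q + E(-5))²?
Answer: 28433652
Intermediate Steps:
m = 4442/3 (m = -⅓*(-4442) = 4442/3 ≈ 1480.7)
E(h) = -5 + h²
D(Q) = (20 + Q)² (D(Q) = (Q + (-5 + (-5)²))² = (Q + (-5 + 25))² = (Q + 20)² = (20 + Q)²)
(2883 + m)*(4916 + D(20)) = (2883 + 4442/3)*(4916 + (20 + 20)²) = 13091*(4916 + 40²)/3 = 13091*(4916 + 1600)/3 = (13091/3)*6516 = 28433652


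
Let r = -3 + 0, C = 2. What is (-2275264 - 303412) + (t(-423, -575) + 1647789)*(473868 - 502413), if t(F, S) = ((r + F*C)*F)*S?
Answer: 5847447407944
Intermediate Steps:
r = -3
t(F, S) = F*S*(-3 + 2*F) (t(F, S) = ((-3 + F*2)*F)*S = ((-3 + 2*F)*F)*S = (F*(-3 + 2*F))*S = F*S*(-3 + 2*F))
(-2275264 - 303412) + (t(-423, -575) + 1647789)*(473868 - 502413) = (-2275264 - 303412) + (-423*(-575)*(-3 + 2*(-423)) + 1647789)*(473868 - 502413) = -2578676 + (-423*(-575)*(-3 - 846) + 1647789)*(-28545) = -2578676 + (-423*(-575)*(-849) + 1647789)*(-28545) = -2578676 + (-206498025 + 1647789)*(-28545) = -2578676 - 204850236*(-28545) = -2578676 + 5847449986620 = 5847447407944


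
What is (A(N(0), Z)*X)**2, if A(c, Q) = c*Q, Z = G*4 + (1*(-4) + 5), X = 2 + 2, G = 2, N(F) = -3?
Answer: 11664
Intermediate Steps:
X = 4
Z = 9 (Z = 2*4 + (1*(-4) + 5) = 8 + (-4 + 5) = 8 + 1 = 9)
A(c, Q) = Q*c
(A(N(0), Z)*X)**2 = ((9*(-3))*4)**2 = (-27*4)**2 = (-108)**2 = 11664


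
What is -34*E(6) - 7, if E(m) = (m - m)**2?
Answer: -7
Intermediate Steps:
E(m) = 0 (E(m) = 0**2 = 0)
-34*E(6) - 7 = -34*0 - 7 = 0 - 7 = -7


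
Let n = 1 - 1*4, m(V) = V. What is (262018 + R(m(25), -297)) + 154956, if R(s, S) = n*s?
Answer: 416899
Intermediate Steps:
n = -3 (n = 1 - 4 = -3)
R(s, S) = -3*s
(262018 + R(m(25), -297)) + 154956 = (262018 - 3*25) + 154956 = (262018 - 75) + 154956 = 261943 + 154956 = 416899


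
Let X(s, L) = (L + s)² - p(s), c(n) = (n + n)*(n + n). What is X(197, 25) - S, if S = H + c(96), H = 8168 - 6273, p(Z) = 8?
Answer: 10517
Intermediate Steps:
H = 1895
c(n) = 4*n² (c(n) = (2*n)*(2*n) = 4*n²)
S = 38759 (S = 1895 + 4*96² = 1895 + 4*9216 = 1895 + 36864 = 38759)
X(s, L) = -8 + (L + s)² (X(s, L) = (L + s)² - 1*8 = (L + s)² - 8 = -8 + (L + s)²)
X(197, 25) - S = (-8 + (25 + 197)²) - 1*38759 = (-8 + 222²) - 38759 = (-8 + 49284) - 38759 = 49276 - 38759 = 10517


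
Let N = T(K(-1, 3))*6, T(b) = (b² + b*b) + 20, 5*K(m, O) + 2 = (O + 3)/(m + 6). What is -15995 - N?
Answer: -10072067/625 ≈ -16115.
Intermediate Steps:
K(m, O) = -⅖ + (3 + O)/(5*(6 + m)) (K(m, O) = -⅖ + ((O + 3)/(m + 6))/5 = -⅖ + ((3 + O)/(6 + m))/5 = -⅖ + (3 + O)/(5*(6 + m)))
T(b) = 20 + 2*b² (T(b) = (b² + b²) + 20 = 2*b² + 20 = 20 + 2*b²)
N = 75192/625 (N = (20 + 2*((-9 + 3 - 2*(-1))/(5*(6 - 1)))²)*6 = (20 + 2*((⅕)*(-9 + 3 + 2)/5)²)*6 = (20 + 2*((⅕)*(⅕)*(-4))²)*6 = (20 + 2*(-4/25)²)*6 = (20 + 2*(16/625))*6 = (20 + 32/625)*6 = (12532/625)*6 = 75192/625 ≈ 120.31)
-15995 - N = -15995 - 1*75192/625 = -15995 - 75192/625 = -10072067/625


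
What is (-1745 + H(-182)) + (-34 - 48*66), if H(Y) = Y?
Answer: -5129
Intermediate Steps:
(-1745 + H(-182)) + (-34 - 48*66) = (-1745 - 182) + (-34 - 48*66) = -1927 + (-34 - 3168) = -1927 - 3202 = -5129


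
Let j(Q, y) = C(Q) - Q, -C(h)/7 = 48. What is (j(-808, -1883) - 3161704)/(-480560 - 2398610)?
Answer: 1580616/1439585 ≈ 1.0980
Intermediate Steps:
C(h) = -336 (C(h) = -7*48 = -336)
j(Q, y) = -336 - Q
(j(-808, -1883) - 3161704)/(-480560 - 2398610) = ((-336 - 1*(-808)) - 3161704)/(-480560 - 2398610) = ((-336 + 808) - 3161704)/(-2879170) = (472 - 3161704)*(-1/2879170) = -3161232*(-1/2879170) = 1580616/1439585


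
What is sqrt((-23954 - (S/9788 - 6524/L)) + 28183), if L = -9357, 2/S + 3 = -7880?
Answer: sqrt(550998376928513672523653310)/360987464514 ≈ 65.025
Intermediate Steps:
S = -2/7883 (S = 2/(-3 - 7880) = 2/(-7883) = 2*(-1/7883) = -2/7883 ≈ -0.00025371)
sqrt((-23954 - (S/9788 - 6524/L)) + 28183) = sqrt((-23954 - (-2/7883/9788 - 6524/(-9357))) + 28183) = sqrt((-23954 - (-2/7883*1/9788 - 6524*(-1/9357))) + 28183) = sqrt((-23954 - (-1/38579402 + 6524/9357)) + 28183) = sqrt((-23954 - 1*251692009291/360987464514) + 28183) = sqrt((-23954 - 251692009291/360987464514) + 28183) = sqrt(-8647345416977647/360987464514 + 28183) = sqrt(1526364295420415/360987464514) = sqrt(550998376928513672523653310)/360987464514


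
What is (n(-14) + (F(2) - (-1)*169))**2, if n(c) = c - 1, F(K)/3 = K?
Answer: 25600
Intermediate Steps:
F(K) = 3*K
n(c) = -1 + c
(n(-14) + (F(2) - (-1)*169))**2 = ((-1 - 14) + (3*2 - (-1)*169))**2 = (-15 + (6 - 1*(-169)))**2 = (-15 + (6 + 169))**2 = (-15 + 175)**2 = 160**2 = 25600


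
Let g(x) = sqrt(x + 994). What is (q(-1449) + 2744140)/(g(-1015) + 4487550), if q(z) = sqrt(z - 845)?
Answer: (2744140 + I*sqrt(2294))/(4487550 + I*sqrt(21)) ≈ 0.6115 + 1.0049e-5*I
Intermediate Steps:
g(x) = sqrt(994 + x)
q(z) = sqrt(-845 + z)
(q(-1449) + 2744140)/(g(-1015) + 4487550) = (sqrt(-845 - 1449) + 2744140)/(sqrt(994 - 1015) + 4487550) = (sqrt(-2294) + 2744140)/(sqrt(-21) + 4487550) = (I*sqrt(2294) + 2744140)/(I*sqrt(21) + 4487550) = (2744140 + I*sqrt(2294))/(4487550 + I*sqrt(21))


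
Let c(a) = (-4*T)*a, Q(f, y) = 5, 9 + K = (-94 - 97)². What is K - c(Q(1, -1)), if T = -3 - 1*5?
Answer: 36312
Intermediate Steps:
T = -8 (T = -3 - 5 = -8)
K = 36472 (K = -9 + (-94 - 97)² = -9 + (-191)² = -9 + 36481 = 36472)
c(a) = 32*a (c(a) = (-4*(-8))*a = 32*a)
K - c(Q(1, -1)) = 36472 - 32*5 = 36472 - 1*160 = 36472 - 160 = 36312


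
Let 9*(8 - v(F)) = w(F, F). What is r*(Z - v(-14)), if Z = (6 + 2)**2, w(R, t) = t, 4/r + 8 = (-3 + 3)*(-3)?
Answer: -245/9 ≈ -27.222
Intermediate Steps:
r = -1/2 (r = 4/(-8 + (-3 + 3)*(-3)) = 4/(-8 + 0*(-3)) = 4/(-8 + 0) = 4/(-8) = 4*(-1/8) = -1/2 ≈ -0.50000)
Z = 64 (Z = 8**2 = 64)
v(F) = 8 - F/9
r*(Z - v(-14)) = -(64 - (8 - 1/9*(-14)))/2 = -(64 - (8 + 14/9))/2 = -(64 - 1*86/9)/2 = -(64 - 86/9)/2 = -1/2*490/9 = -245/9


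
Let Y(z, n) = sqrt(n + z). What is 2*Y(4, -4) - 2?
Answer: -2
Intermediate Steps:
2*Y(4, -4) - 2 = 2*sqrt(-4 + 4) - 2 = 2*sqrt(0) - 2 = 2*0 - 2 = 0 - 2 = -2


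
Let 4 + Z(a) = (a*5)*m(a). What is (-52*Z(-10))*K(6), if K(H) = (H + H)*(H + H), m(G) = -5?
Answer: -1842048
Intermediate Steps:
Z(a) = -4 - 25*a (Z(a) = -4 + (a*5)*(-5) = -4 + (5*a)*(-5) = -4 - 25*a)
K(H) = 4*H² (K(H) = (2*H)*(2*H) = 4*H²)
(-52*Z(-10))*K(6) = (-52*(-4 - 25*(-10)))*(4*6²) = (-52*(-4 + 250))*(4*36) = -52*246*144 = -12792*144 = -1842048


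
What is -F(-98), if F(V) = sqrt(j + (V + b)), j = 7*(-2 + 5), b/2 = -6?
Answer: -I*sqrt(89) ≈ -9.434*I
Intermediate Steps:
b = -12 (b = 2*(-6) = -12)
j = 21 (j = 7*3 = 21)
F(V) = sqrt(9 + V) (F(V) = sqrt(21 + (V - 12)) = sqrt(21 + (-12 + V)) = sqrt(9 + V))
-F(-98) = -sqrt(9 - 98) = -sqrt(-89) = -I*sqrt(89)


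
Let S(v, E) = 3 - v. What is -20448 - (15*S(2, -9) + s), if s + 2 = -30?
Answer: -20431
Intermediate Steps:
s = -32 (s = -2 - 30 = -32)
-20448 - (15*S(2, -9) + s) = -20448 - (15*(3 - 1*2) - 32) = -20448 - (15*(3 - 2) - 32) = -20448 - (15*1 - 32) = -20448 - (15 - 32) = -20448 - 1*(-17) = -20448 + 17 = -20431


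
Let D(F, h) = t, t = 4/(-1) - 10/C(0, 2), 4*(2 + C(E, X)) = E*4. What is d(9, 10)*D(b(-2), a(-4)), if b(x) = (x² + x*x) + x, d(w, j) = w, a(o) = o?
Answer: 9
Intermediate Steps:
C(E, X) = -2 + E (C(E, X) = -2 + (E*4)/4 = -2 + (4*E)/4 = -2 + E)
b(x) = x + 2*x² (b(x) = (x² + x²) + x = 2*x² + x = x + 2*x²)
t = 1 (t = 4/(-1) - 10/(-2 + 0) = 4*(-1) - 10/(-2) = -4 - 10*(-½) = -4 + 5 = 1)
D(F, h) = 1
d(9, 10)*D(b(-2), a(-4)) = 9*1 = 9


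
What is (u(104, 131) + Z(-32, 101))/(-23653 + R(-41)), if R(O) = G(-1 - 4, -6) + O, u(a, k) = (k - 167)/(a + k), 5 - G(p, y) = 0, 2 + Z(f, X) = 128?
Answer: -29574/5566915 ≈ -0.0053125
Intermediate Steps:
Z(f, X) = 126 (Z(f, X) = -2 + 128 = 126)
G(p, y) = 5 (G(p, y) = 5 - 1*0 = 5 + 0 = 5)
u(a, k) = (-167 + k)/(a + k)
R(O) = 5 + O
(u(104, 131) + Z(-32, 101))/(-23653 + R(-41)) = ((-167 + 131)/(104 + 131) + 126)/(-23653 + (5 - 41)) = (-36/235 + 126)/(-23653 - 36) = ((1/235)*(-36) + 126)/(-23689) = (-36/235 + 126)*(-1/23689) = (29574/235)*(-1/23689) = -29574/5566915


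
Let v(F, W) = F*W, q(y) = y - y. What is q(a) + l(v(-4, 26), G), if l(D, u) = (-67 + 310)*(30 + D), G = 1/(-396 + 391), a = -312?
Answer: -17982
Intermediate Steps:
G = -⅕ (G = 1/(-5) = -⅕ ≈ -0.20000)
q(y) = 0
l(D, u) = 7290 + 243*D (l(D, u) = 243*(30 + D) = 7290 + 243*D)
q(a) + l(v(-4, 26), G) = 0 + (7290 + 243*(-4*26)) = 0 + (7290 + 243*(-104)) = 0 + (7290 - 25272) = 0 - 17982 = -17982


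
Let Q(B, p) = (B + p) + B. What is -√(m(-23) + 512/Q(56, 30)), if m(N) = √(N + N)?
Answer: -√(18176 + 5041*I*√46)/71 ≈ -2.3756 - 1.4275*I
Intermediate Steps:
Q(B, p) = p + 2*B
m(N) = √2*√N (m(N) = √(2*N) = √2*√N)
-√(m(-23) + 512/Q(56, 30)) = -√(√2*√(-23) + 512/(30 + 2*56)) = -√(√2*(I*√23) + 512/(30 + 112)) = -√(I*√46 + 512/142) = -√(I*√46 + 512*(1/142)) = -√(I*√46 + 256/71) = -√(256/71 + I*√46)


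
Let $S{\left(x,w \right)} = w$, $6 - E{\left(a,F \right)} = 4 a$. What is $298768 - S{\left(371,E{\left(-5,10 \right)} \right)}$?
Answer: $298742$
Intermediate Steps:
$E{\left(a,F \right)} = 6 - 4 a$
$298768 - S{\left(371,E{\left(-5,10 \right)} \right)} = 298768 - \left(6 - -20\right) = 298768 - \left(6 + 20\right) = 298768 - 26 = 298742$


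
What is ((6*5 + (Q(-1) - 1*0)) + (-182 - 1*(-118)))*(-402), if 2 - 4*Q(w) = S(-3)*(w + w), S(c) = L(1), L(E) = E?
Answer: 13266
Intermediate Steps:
S(c) = 1
Q(w) = ½ - w/2 (Q(w) = ½ - (w + w)/4 = ½ - 2*w/4 = ½ - w/2)
((6*5 + (Q(-1) - 1*0)) + (-182 - 1*(-118)))*(-402) = ((6*5 + ((½ - ½*(-1)) - 1*0)) + (-182 - 1*(-118)))*(-402) = ((30 + ((½ + ½) + 0)) + (-182 + 118))*(-402) = ((30 + (1 + 0)) - 64)*(-402) = ((30 + 1) - 64)*(-402) = (31 - 64)*(-402) = -33*(-402) = 13266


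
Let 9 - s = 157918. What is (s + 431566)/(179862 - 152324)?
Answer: 273657/27538 ≈ 9.9374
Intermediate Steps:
s = -157909 (s = 9 - 1*157918 = 9 - 157918 = -157909)
(s + 431566)/(179862 - 152324) = (-157909 + 431566)/(179862 - 152324) = 273657/27538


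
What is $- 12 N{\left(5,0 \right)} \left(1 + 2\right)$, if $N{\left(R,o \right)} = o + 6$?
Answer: $-216$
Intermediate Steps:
$N{\left(R,o \right)} = 6 + o$
$- 12 N{\left(5,0 \right)} \left(1 + 2\right) = - 12 \left(6 + 0\right) \left(1 + 2\right) = - 12 \cdot 6 \cdot 3 = \left(-12\right) 18 = -216$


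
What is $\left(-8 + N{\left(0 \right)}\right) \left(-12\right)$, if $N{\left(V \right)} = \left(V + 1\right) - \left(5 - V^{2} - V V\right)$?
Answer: $144$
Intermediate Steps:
$N{\left(V \right)} = -4 + V + 2 V^{2}$ ($N{\left(V \right)} = \left(1 + V\right) + \left(\left(V^{2} + V^{2}\right) - 5\right) = \left(1 + V\right) + \left(2 V^{2} - 5\right) = \left(1 + V\right) + \left(-5 + 2 V^{2}\right) = -4 + V + 2 V^{2}$)
$\left(-8 + N{\left(0 \right)}\right) \left(-12\right) = \left(-8 + \left(-4 + 0 + 2 \cdot 0^{2}\right)\right) \left(-12\right) = \left(-8 + \left(-4 + 0 + 2 \cdot 0\right)\right) \left(-12\right) = \left(-8 + \left(-4 + 0 + 0\right)\right) \left(-12\right) = \left(-8 - 4\right) \left(-12\right) = \left(-12\right) \left(-12\right) = 144$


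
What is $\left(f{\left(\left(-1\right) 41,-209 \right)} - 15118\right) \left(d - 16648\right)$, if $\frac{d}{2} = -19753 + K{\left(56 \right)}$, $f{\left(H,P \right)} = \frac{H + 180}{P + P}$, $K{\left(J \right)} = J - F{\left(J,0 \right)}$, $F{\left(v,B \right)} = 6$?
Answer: $\frac{177115589501}{209} \approx 8.4744 \cdot 10^{8}$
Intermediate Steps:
$K{\left(J \right)} = -6 + J$ ($K{\left(J \right)} = J - 6 = -6 + J$)
$f{\left(H,P \right)} = \frac{180 + H}{2 P}$
$d = -39406$ ($d = 2 \left(-19753 + \left(-6 + 56\right)\right) = 2 \left(-19753 + 50\right) = 2 \left(-19703\right) = -39406$)
$\left(f{\left(\left(-1\right) 41,-209 \right)} - 15118\right) \left(d - 16648\right) = \left(\frac{180 - 41}{2 \left(-209\right)} - 15118\right) \left(-39406 - 16648\right) = \left(\frac{1}{2} \left(- \frac{1}{209}\right) \left(180 - 41\right) - 15118\right) \left(-56054\right) = \left(\frac{1}{2} \left(- \frac{1}{209}\right) 139 - 15118\right) \left(-56054\right) = \left(- \frac{139}{418} - 15118\right) \left(-56054\right) = \left(- \frac{6319463}{418}\right) \left(-56054\right) = \frac{177115589501}{209}$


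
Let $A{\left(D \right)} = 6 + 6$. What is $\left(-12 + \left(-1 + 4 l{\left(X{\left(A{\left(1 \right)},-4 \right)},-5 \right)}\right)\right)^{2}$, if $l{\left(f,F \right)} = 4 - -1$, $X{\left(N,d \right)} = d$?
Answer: $49$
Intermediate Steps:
$A{\left(D \right)} = 12$
$l{\left(f,F \right)} = 5$ ($l{\left(f,F \right)} = 4 + 1 = 5$)
$\left(-12 + \left(-1 + 4 l{\left(X{\left(A{\left(1 \right)},-4 \right)},-5 \right)}\right)\right)^{2} = \left(-12 + \left(-1 + 4 \cdot 5\right)\right)^{2} = \left(-12 + \left(-1 + 20\right)\right)^{2} = \left(-12 + 19\right)^{2} = 7^{2} = 49$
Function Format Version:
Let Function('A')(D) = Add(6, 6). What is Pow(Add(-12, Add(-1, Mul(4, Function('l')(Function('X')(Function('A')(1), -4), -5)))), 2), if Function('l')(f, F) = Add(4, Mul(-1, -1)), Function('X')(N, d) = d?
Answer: 49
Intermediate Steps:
Function('A')(D) = 12
Function('l')(f, F) = 5 (Function('l')(f, F) = Add(4, 1) = 5)
Pow(Add(-12, Add(-1, Mul(4, Function('l')(Function('X')(Function('A')(1), -4), -5)))), 2) = Pow(Add(-12, Add(-1, Mul(4, 5))), 2) = Pow(Add(-12, Add(-1, 20)), 2) = Pow(Add(-12, 19), 2) = Pow(7, 2) = 49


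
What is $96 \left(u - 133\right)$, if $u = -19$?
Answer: $-14592$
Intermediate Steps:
$96 \left(u - 133\right) = 96 \left(-19 - 133\right) = 96 \left(-152\right) = -14592$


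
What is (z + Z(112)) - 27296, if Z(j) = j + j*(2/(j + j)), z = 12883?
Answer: -14300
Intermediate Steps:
Z(j) = 1 + j (Z(j) = j + j*(2/((2*j))) = j + j*(2*(1/(2*j))) = j + j/j = j + 1 = 1 + j)
(z + Z(112)) - 27296 = (12883 + (1 + 112)) - 27296 = (12883 + 113) - 27296 = 12996 - 27296 = -14300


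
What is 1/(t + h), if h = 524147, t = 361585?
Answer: 1/885732 ≈ 1.1290e-6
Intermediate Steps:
1/(t + h) = 1/(361585 + 524147) = 1/885732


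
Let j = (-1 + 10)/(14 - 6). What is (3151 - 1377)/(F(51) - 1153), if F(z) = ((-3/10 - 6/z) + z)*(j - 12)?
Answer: -2412640/2316193 ≈ -1.0416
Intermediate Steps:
j = 9/8 ≈ 1.1250
F(z) = 261/80 - 87*z/8 + 261/(4*z) (F(z) = ((-3/10 - 6/z) + z)*(9/8 - 12) = ((-3*1/10 - 6/z) + z)*(-87/8) = ((-3/10 - 6/z) + z)*(-87/8) = (-3/10 + z - 6/z)*(-87/8) = 261/80 - 87*z/8 + 261/(4*z))
(3151 - 1377)/(F(51) - 1153) = (3151 - 1377)/((87/80)*(60 - 1*51*(-3 + 10*51))/51 - 1153) = 1774/((87/80)*(1/51)*(60 - 1*51*(-3 + 510)) - 1153) = 1774/((87/80)*(1/51)*(60 - 1*51*507) - 1153) = 1774/((87/80)*(1/51)*(60 - 25857) - 1153) = 1774/((87/80)*(1/51)*(-25797) - 1153) = 1774/(-748113/1360 - 1153) = 1774/(-2316193/1360) = 1774*(-1360/2316193) = -2412640/2316193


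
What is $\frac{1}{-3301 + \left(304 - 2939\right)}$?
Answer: $- \frac{1}{5936} \approx -0.00016846$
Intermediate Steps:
$\frac{1}{-3301 + \left(304 - 2939\right)} = \frac{1}{-3301 - 2635} = \frac{1}{-5936} = - \frac{1}{5936}$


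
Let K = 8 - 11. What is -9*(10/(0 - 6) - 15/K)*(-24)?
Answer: 720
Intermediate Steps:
K = -3
-9*(10/(0 - 6) - 15/K)*(-24) = -9*(10/(0 - 6) - 15/(-3))*(-24) = -9*(10/(-6) - 15*(-1/3))*(-24) = -9*(10*(-1/6) + 5)*(-24) = -9*(-5/3 + 5)*(-24) = -9*10/3*(-24) = -30*(-24) = 720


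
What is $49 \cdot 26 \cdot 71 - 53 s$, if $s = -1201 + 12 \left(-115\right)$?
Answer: $227247$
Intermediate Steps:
$s = -2581$ ($s = -1201 - 1380 = -2581$)
$49 \cdot 26 \cdot 71 - 53 s = 49 \cdot 26 \cdot 71 - -136793 = 1274 \cdot 71 + 136793 = 90454 + 136793 = 227247$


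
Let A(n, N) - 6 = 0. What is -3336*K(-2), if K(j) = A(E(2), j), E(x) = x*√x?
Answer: -20016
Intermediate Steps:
E(x) = x^(3/2)
A(n, N) = 6 (A(n, N) = 6 + 0 = 6)
K(j) = 6
-3336*K(-2) = -3336*6 = -20016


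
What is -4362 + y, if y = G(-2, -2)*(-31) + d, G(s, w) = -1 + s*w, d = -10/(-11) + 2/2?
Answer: -48984/11 ≈ -4453.1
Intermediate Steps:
d = 21/11 (d = -10*(-1/11) + 2*(½) = 10/11 + 1 = 21/11 ≈ 1.9091)
y = -1002/11 (y = (-1 - 2*(-2))*(-31) + 21/11 = (-1 + 4)*(-31) + 21/11 = 3*(-31) + 21/11 = -93 + 21/11 = -1002/11 ≈ -91.091)
-4362 + y = -4362 - 1002/11 = -48984/11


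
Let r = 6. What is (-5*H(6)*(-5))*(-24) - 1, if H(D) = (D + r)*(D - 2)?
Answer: -28801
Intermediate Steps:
H(D) = (-2 + D)*(6 + D) (H(D) = (D + 6)*(D - 2) = (6 + D)*(-2 + D) = (-2 + D)*(6 + D))
(-5*H(6)*(-5))*(-24) - 1 = (-5*(-12 + 6² + 4*6)*(-5))*(-24) - 1 = (-5*(-12 + 36 + 24)*(-5))*(-24) - 1 = (-5*48*(-5))*(-24) - 1 = -240*(-5)*(-24) - 1 = 1200*(-24) - 1 = -28800 - 1 = -28801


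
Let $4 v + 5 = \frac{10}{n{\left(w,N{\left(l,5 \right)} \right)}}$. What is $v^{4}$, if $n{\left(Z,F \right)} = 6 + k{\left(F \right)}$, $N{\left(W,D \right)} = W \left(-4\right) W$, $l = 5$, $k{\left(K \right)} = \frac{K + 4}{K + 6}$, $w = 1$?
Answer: $\frac{12117361}{18974736} \approx 0.63861$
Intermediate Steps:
$k{\left(K \right)} = \frac{4 + K}{6 + K}$
$N{\left(W,D \right)} = - 4 W^{2}$ ($N{\left(W,D \right)} = - 4 W W = - 4 W^{2}$)
$n{\left(Z,F \right)} = 6 + \frac{4 + F}{6 + F}$
$v = - \frac{59}{66}$ ($v = - \frac{5}{4} + \frac{10 \frac{1}{\frac{1}{6 - 4 \cdot 5^{2}} \left(40 + 7 \left(- 4 \cdot 5^{2}\right)\right)}}{4} = - \frac{5}{4} + \frac{10 \frac{1}{\frac{1}{6 - 100} \left(40 + 7 \left(\left(-4\right) 25\right)\right)}}{4} = - \frac{5}{4} + \frac{10 \frac{1}{\frac{1}{6 - 100} \left(40 + 7 \left(-100\right)\right)}}{4} = - \frac{5}{4} + \frac{10 \frac{1}{\frac{1}{-94} \left(40 - 700\right)}}{4} = - \frac{5}{4} + \frac{10 \frac{1}{\left(- \frac{1}{94}\right) \left(-660\right)}}{4} = - \frac{5}{4} + \frac{10 \frac{1}{\frac{330}{47}}}{4} = - \frac{5}{4} + \frac{10 \cdot \frac{47}{330}}{4} = - \frac{5}{4} + \frac{1}{4} \cdot \frac{47}{33} = - \frac{5}{4} + \frac{47}{132} = - \frac{59}{66} \approx -0.89394$)
$v^{4} = \left(- \frac{59}{66}\right)^{4} = \frac{12117361}{18974736}$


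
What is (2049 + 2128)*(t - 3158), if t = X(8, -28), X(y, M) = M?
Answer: -13307922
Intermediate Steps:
t = -28
(2049 + 2128)*(t - 3158) = (2049 + 2128)*(-28 - 3158) = 4177*(-3186) = -13307922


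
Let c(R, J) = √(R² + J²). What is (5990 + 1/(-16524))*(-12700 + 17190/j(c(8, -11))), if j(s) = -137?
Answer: -86957293825655/1131894 ≈ -7.6825e+7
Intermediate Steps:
c(R, J) = √(J² + R²)
(5990 + 1/(-16524))*(-12700 + 17190/j(c(8, -11))) = (5990 + 1/(-16524))*(-12700 + 17190/(-137)) = (5990 - 1/16524)*(-12700 + 17190*(-1/137)) = 98978759*(-12700 - 17190/137)/16524 = (98978759/16524)*(-1757090/137) = -86957293825655/1131894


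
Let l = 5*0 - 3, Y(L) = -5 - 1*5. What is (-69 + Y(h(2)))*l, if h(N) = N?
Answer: 237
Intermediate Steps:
Y(L) = -10 (Y(L) = -5 - 5 = -10)
l = -3 (l = 0 - 3 = -3)
(-69 + Y(h(2)))*l = (-69 - 10)*(-3) = -79*(-3) = 237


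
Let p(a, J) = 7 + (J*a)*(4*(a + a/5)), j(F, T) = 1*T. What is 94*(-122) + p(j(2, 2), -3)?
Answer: -57593/5 ≈ -11519.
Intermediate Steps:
j(F, T) = T
p(a, J) = 7 + 24*J*a**2/5 (p(a, J) = 7 + (J*a)*(4*(a + a*(1/5))) = 7 + (J*a)*(4*(a + a/5)) = 7 + (J*a)*(4*(6*a/5)) = 7 + (J*a)*(24*a/5) = 7 + 24*J*a**2/5)
94*(-122) + p(j(2, 2), -3) = 94*(-122) + (7 + (24/5)*(-3)*2**2) = -11468 + (7 + (24/5)*(-3)*4) = -11468 + (7 - 288/5) = -11468 - 253/5 = -57593/5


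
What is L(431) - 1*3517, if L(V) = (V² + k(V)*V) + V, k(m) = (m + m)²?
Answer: 320434639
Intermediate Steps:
k(m) = 4*m² (k(m) = (2*m)² = 4*m²)
L(V) = V + V² + 4*V³ (L(V) = (V² + (4*V²)*V) + V = (V² + 4*V³) + V = V + V² + 4*V³)
L(431) - 1*3517 = 431*(1 + 431 + 4*431²) - 1*3517 = 431*(1 + 431 + 4*185761) - 3517 = 431*(1 + 431 + 743044) - 3517 = 431*743476 - 3517 = 320438156 - 3517 = 320434639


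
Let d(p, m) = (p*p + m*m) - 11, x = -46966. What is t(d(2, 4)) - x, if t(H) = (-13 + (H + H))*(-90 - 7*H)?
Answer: 46201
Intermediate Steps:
d(p, m) = -11 + m² + p² (d(p, m) = (p² + m²) - 11 = (m² + p²) - 11 = -11 + m² + p²)
t(H) = (-90 - 7*H)*(-13 + 2*H) (t(H) = (-13 + 2*H)*(-90 - 7*H) = (-90 - 7*H)*(-13 + 2*H))
t(d(2, 4)) - x = (1170 - 89*(-11 + 4² + 2²) - 14*(-11 + 4² + 2²)²) - 1*(-46966) = (1170 - 89*(-11 + 16 + 4) - 14*(-11 + 16 + 4)²) + 46966 = (1170 - 89*9 - 14*9²) + 46966 = (1170 - 801 - 14*81) + 46966 = (1170 - 801 - 1134) + 46966 = -765 + 46966 = 46201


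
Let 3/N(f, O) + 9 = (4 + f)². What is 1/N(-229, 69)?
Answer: 16872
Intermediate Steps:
N(f, O) = 3/(-9 + (4 + f)²)
1/N(-229, 69) = 1/(3/(-9 + (4 - 229)²)) = 1/(3/(-9 + (-225)²)) = 1/(3/(-9 + 50625)) = 1/(3/50616) = 1/(3*(1/50616)) = 1/(1/16872) = 16872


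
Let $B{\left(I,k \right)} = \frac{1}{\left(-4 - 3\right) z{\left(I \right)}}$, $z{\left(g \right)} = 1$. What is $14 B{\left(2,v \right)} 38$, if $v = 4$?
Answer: $-76$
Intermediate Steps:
$B{\left(I,k \right)} = - \frac{1}{7}$ ($B{\left(I,k \right)} = \frac{1}{\left(-4 - 3\right) 1} = \frac{1}{\left(-7\right) 1} = \frac{1}{-7} = - \frac{1}{7}$)
$14 B{\left(2,v \right)} 38 = 14 \left(- \frac{1}{7}\right) 38 = \left(-2\right) 38 = -76$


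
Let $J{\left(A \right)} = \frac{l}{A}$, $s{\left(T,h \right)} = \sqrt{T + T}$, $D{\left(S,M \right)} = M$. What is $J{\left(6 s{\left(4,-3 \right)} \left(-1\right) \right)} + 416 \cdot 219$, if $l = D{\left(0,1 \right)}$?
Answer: $91104 - \frac{\sqrt{2}}{24} \approx 91104.0$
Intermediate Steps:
$l = 1$
$s{\left(T,h \right)} = \sqrt{2} \sqrt{T}$ ($s{\left(T,h \right)} = \sqrt{2 T} = \sqrt{2} \sqrt{T}$)
$J{\left(A \right)} = \frac{1}{A}$ ($J{\left(A \right)} = 1 \frac{1}{A} = \frac{1}{A}$)
$J{\left(6 s{\left(4,-3 \right)} \left(-1\right) \right)} + 416 \cdot 219 = \frac{1}{6 \sqrt{2} \sqrt{4} \left(-1\right)} + 416 \cdot 219 = \frac{1}{6 \sqrt{2} \cdot 2 \left(-1\right)} + 91104 = \frac{1}{6 \cdot 2 \sqrt{2} \left(-1\right)} + 91104 = \frac{1}{12 \sqrt{2} \left(-1\right)} + 91104 = \frac{1}{\left(-12\right) \sqrt{2}} + 91104 = - \frac{\sqrt{2}}{24} + 91104 = 91104 - \frac{\sqrt{2}}{24}$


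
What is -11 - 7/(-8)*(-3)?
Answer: -109/8 ≈ -13.625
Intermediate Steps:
-11 - 7/(-8)*(-3) = -11 - 7*(-⅛)*(-3) = -11 + (7/8)*(-3) = -11 - 21/8 = -109/8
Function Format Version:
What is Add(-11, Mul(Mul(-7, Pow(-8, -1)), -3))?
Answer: Rational(-109, 8) ≈ -13.625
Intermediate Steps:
Add(-11, Mul(Mul(-7, Pow(-8, -1)), -3)) = Add(-11, Mul(Mul(-7, Rational(-1, 8)), -3)) = Add(-11, Mul(Rational(7, 8), -3)) = Add(-11, Rational(-21, 8)) = Rational(-109, 8)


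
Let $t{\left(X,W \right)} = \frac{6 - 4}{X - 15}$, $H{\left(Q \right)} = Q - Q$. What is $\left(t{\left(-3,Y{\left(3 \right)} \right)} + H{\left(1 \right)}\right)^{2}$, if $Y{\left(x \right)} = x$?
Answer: $\frac{1}{81} \approx 0.012346$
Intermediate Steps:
$H{\left(Q \right)} = 0$
$t{\left(X,W \right)} = \frac{2}{-15 + X}$ ($t{\left(X,W \right)} = \frac{2}{X - 15} = \frac{2}{-15 + X}$)
$\left(t{\left(-3,Y{\left(3 \right)} \right)} + H{\left(1 \right)}\right)^{2} = \left(\frac{2}{-15 - 3} + 0\right)^{2} = \left(\frac{2}{-18} + 0\right)^{2} = \left(2 \left(- \frac{1}{18}\right) + 0\right)^{2} = \left(- \frac{1}{9} + 0\right)^{2} = \left(- \frac{1}{9}\right)^{2} = \frac{1}{81}$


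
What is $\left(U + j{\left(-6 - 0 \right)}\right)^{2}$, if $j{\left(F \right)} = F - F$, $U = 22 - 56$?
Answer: $1156$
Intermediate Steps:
$U = -34$ ($U = 22 - 56 = -34$)
$j{\left(F \right)} = 0$
$\left(U + j{\left(-6 - 0 \right)}\right)^{2} = \left(-34 + 0\right)^{2} = \left(-34\right)^{2} = 1156$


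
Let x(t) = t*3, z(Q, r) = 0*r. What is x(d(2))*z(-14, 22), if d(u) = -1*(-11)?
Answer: 0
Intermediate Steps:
d(u) = 11
z(Q, r) = 0
x(t) = 3*t
x(d(2))*z(-14, 22) = (3*11)*0 = 33*0 = 0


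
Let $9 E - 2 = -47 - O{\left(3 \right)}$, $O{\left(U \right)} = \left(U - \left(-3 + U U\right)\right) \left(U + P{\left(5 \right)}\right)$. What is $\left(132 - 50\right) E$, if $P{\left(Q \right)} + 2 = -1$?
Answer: $-410$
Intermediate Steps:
$P{\left(Q \right)} = -3$ ($P{\left(Q \right)} = -2 - 1 = -3$)
$O{\left(U \right)} = \left(-3 + U\right) \left(3 + U - U^{2}\right)$ ($O{\left(U \right)} = \left(U - \left(-3 + U U\right)\right) \left(U - 3\right) = \left(U - \left(-3 + U^{2}\right)\right) \left(-3 + U\right) = \left(3 + U - U^{2}\right) \left(-3 + U\right) = \left(-3 + U\right) \left(3 + U - U^{2}\right)$)
$E = -5$ ($E = \frac{2}{9} + \frac{-47 - \left(-9 - 3^{3} + 4 \cdot 3^{2}\right)}{9} = \frac{2}{9} + \frac{-47 - \left(-9 - 27 + 4 \cdot 9\right)}{9} = \frac{2}{9} + \frac{-47 - \left(-9 - 27 + 36\right)}{9} = \frac{2}{9} + \frac{-47 - 0}{9} = \frac{2}{9} + \frac{-47 + 0}{9} = \frac{2}{9} + \frac{1}{9} \left(-47\right) = \frac{2}{9} - \frac{47}{9} = -5$)
$\left(132 - 50\right) E = \left(132 - 50\right) \left(-5\right) = 82 \left(-5\right) = -410$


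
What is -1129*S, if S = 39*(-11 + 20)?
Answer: -396279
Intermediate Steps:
S = 351 (S = 39*9 = 351)
-1129*S = -1129*351 = -396279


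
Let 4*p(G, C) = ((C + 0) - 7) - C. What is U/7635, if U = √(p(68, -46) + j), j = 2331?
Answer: 11*√77/15270 ≈ 0.0063212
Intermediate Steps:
p(G, C) = -7/4 (p(G, C) = (((C + 0) - 7) - C)/4 = ((C - 7) - C)/4 = ((-7 + C) - C)/4 = (¼)*(-7) = -7/4)
U = 11*√77/2 (U = √(-7/4 + 2331) = √(9317/4) = 11*√77/2 ≈ 48.262)
U/7635 = (11*√77/2)/7635 = (11*√77/2)*(1/7635) = 11*√77/15270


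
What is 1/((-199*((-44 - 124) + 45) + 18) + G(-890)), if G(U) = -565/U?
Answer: 178/4360223 ≈ 4.0824e-5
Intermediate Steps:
1/((-199*((-44 - 124) + 45) + 18) + G(-890)) = 1/((-199*((-44 - 124) + 45) + 18) - 565/(-890)) = 1/((-199*(-168 + 45) + 18) - 565*(-1/890)) = 1/((-199*(-123) + 18) + 113/178) = 1/((24477 + 18) + 113/178) = 1/(24495 + 113/178) = 1/(4360223/178) = 178/4360223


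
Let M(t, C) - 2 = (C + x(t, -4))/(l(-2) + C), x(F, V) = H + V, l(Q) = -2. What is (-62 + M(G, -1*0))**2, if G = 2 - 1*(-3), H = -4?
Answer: 3136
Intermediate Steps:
G = 5 (G = 2 + 3 = 5)
x(F, V) = -4 + V
M(t, C) = 2 + (-8 + C)/(-2 + C) (M(t, C) = 2 + (C + (-4 - 4))/(-2 + C) = 2 + (C - 8)/(-2 + C) = 2 + (-8 + C)/(-2 + C))
(-62 + M(G, -1*0))**2 = (-62 + 3*(-4 - 1*0)/(-2 - 1*0))**2 = (-62 + 3*(-4 + 0)/(-2 + 0))**2 = (-62 + 3*(-4)/(-2))**2 = (-62 + 3*(-1/2)*(-4))**2 = (-62 + 6)**2 = (-56)**2 = 3136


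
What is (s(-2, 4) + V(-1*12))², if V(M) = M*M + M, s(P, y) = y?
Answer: 18496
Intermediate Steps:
V(M) = M + M² (V(M) = M² + M = M + M²)
(s(-2, 4) + V(-1*12))² = (4 + (-1*12)*(1 - 1*12))² = (4 - 12*(1 - 12))² = (4 - 12*(-11))² = (4 + 132)² = 136² = 18496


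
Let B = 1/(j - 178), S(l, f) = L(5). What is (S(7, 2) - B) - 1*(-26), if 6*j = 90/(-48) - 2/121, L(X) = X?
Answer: 32111113/1035655 ≈ 31.006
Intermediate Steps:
S(l, f) = 5
j = -1831/5808 (j = (90/(-48) - 2/121)/6 = (90*(-1/48) - 2*1/121)/6 = (-15/8 - 2/121)/6 = (⅙)*(-1831/968) = -1831/5808 ≈ -0.31525)
B = -5808/1035655 (B = 1/(-1831/5808 - 178) = 1/(-1035655/5808) = -5808/1035655 ≈ -0.0056080)
(S(7, 2) - B) - 1*(-26) = (5 - 1*(-5808/1035655)) - 1*(-26) = (5 + 5808/1035655) + 26 = 5184083/1035655 + 26 = 32111113/1035655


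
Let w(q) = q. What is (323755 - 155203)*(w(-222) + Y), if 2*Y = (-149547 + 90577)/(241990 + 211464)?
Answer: -8486279103348/226727 ≈ -3.7430e+7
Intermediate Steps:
Y = -29485/453454 (Y = ((-149547 + 90577)/(241990 + 211464))/2 = (-58970/453454)/2 = (-58970*1/453454)/2 = (½)*(-29485/226727) = -29485/453454 ≈ -0.065023)
(323755 - 155203)*(w(-222) + Y) = (323755 - 155203)*(-222 - 29485/453454) = 168552*(-100696273/453454) = -8486279103348/226727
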